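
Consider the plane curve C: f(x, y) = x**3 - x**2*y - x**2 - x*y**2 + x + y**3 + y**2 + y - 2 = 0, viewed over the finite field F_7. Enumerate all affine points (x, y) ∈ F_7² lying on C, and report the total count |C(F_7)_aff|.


Affine F_7-points: {(1, 1), (1, 2), (1, 4), (5, 4), (6, 4)}; count = 5.

For each of the 49 pairs (x, y) ∈ F_7², evaluate f(x, y) mod 7. Record the zeros.
  x = 0: [0↦5, 1↦1, 2↦5, 3↦2, 4↦5, 5↦6, 6↦4]  zeros at y ∈ ∅
  x = 1: [0↦6, 1↦0, 2↦0, 3↦5, 4↦0, 5↦5, 6↦5]  zeros at y ∈ {1, 2, 4}
  x = 2: [0↦4, 1↦1, 2↦2, 3↦6, 4↦5, 5↦5, 6↦5]  zeros at y ∈ ∅
  x = 3: [0↦5, 1↦3, 2↦3, 3↦4, 4↦5, 5↦5, 6↦3]  zeros at y ∈ ∅
  x = 4: [0↦1, 1↦5, 2↦2, 3↦5, 4↦6, 5↦4, 6↦5]  zeros at y ∈ ∅
  x = 5: [0↦5, 1↦6, 2↦5, 3↦1, 4↦0, 5↦1, 6↦3]  zeros at y ∈ {4}
  x = 6: [0↦2, 1↦5, 2↦4, 3↦5, 4↦0, 5↦2, 6↦3]  zeros at y ∈ {4}
Collecting zeros: affine points = {(1, 1), (1, 2), (1, 4), (5, 4), (6, 4)}.
Total count |C(F_7)_aff| = 5.


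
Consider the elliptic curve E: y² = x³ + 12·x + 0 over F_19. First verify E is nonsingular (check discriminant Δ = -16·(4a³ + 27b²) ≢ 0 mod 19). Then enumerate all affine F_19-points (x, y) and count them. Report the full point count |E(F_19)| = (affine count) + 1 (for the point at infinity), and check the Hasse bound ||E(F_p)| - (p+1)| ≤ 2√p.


Affine points = {(0, 0), (3, 5), (3, 14), (4, 6), (4, 13), (7, 3), (7, 16), (8, 0), (9, 1), (9, 18), (11, 0), (13, 4), (13, 15), (14, 9), (14, 10), (17, 5), (17, 14), (18, 5), (18, 14)}; affine count = 19; |E(F_19)| = 20.

Discriminant check: Δ ∝ 4a³ + 27b² = 4·12³ + 27·0² = 4·1728 + 27·0 ≡ 15 (mod 19). Nonzero ⇒ E is nonsingular.
For each x ∈ F_19, compute rhs = x³ + 12·x + 0 mod 19, then count y ∈ F_19 with y² ≡ rhs.
  x = 0: rhs = 0, matching y values: 0 (1 points).
  x = 1: rhs = 13, matching y values: none (0 points).
  x = 2: rhs = 13, matching y values: none (0 points).
  x = 3: rhs = 6, matching y values: 5, 14 (2 points).
  x = 4: rhs = 17, matching y values: 6, 13 (2 points).
  x = 5: rhs = 14, matching y values: none (0 points).
  x = 6: rhs = 3, matching y values: none (0 points).
  x = 7: rhs = 9, matching y values: 3, 16 (2 points).
  x = 8: rhs = 0, matching y values: 0 (1 points).
  x = 9: rhs = 1, matching y values: 1, 18 (2 points).
  x = 10: rhs = 18, matching y values: none (0 points).
  x = 11: rhs = 0, matching y values: 0 (1 points).
  x = 12: rhs = 10, matching y values: none (0 points).
  x = 13: rhs = 16, matching y values: 4, 15 (2 points).
  x = 14: rhs = 5, matching y values: 9, 10 (2 points).
  x = 15: rhs = 2, matching y values: none (0 points).
  x = 16: rhs = 13, matching y values: none (0 points).
  x = 17: rhs = 6, matching y values: 5, 14 (2 points).
  x = 18: rhs = 6, matching y values: 5, 14 (2 points).
Total affine count: 19.
Full point count |E(F_19)| = 19 + 1 = 20.
Hasse bound: |20 − (19+1)| = |0| = 0 ≤ 2√19 ≈ 8.7178 ✓.


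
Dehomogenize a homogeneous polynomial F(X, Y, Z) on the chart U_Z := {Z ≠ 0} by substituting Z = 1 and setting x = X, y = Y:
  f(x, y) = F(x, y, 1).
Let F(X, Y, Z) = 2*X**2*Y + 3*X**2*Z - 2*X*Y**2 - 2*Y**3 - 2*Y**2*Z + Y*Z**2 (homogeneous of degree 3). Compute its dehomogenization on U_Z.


f(x, y) = 2*x**2*y + 3*x**2 - 2*x*y**2 - 2*y**3 - 2*y**2 + y

On U_Z we set Z = 1. Each monomial c·X^i·Y^j·Z^k in F becomes c·x^i·y^j·1^k = c·x^i·y^j.
Substituting Z = 1: F(X, Y, 1) = 2*x**2*y + 3*x**2 - 2*x*y**2 - 2*y**3 - 2*y**2 + y.
Note: deg(f) ≤ deg(F) = 3; strict inequality happens when F is divisible by Z (lost terms).


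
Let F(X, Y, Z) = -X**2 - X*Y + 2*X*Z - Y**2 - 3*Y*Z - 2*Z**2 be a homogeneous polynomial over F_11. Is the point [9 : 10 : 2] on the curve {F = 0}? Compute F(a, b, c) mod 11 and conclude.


F(9,10,2) ≡ 5 (mod 11); P is NOT on the curve.

Evaluate F(9, 10, 2) term-by-term (mod 11).
  -X**2 ↦ -1·81·1·1 = -81
  -X*Y ↦ -1·9·10·1 = -90
  2*X*Z ↦ 2·9·1·2 = 36
  -Y**2 ↦ -1·1·100·1 = -100
  -3*Y*Z ↦ -3·1·10·2 = -60
  -2*Z**2 ↦ -2·1·1·4 = -8
Sum: F(9, 10, 2) = (-81) + (-90) + (36) + (-100) + (-60) + (-8) = -303.
Reducing mod 11: -303 ≡ 5 (mod 11).
Since F(a, b, c) ≡ 5 ≠ 0 (mod 11), P does NOT lie on the curve.


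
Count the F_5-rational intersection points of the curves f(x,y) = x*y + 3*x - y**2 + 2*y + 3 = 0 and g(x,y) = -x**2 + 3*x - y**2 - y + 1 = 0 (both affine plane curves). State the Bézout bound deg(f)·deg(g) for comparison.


Common zeros: {(4, 1)}; count = 1; Bézout bound = 4.

deg(f) = 2, deg(g) = 2, so Bézout bound = 4.
Scan x ∈ F_5. For each x, list the y ∈ F_5 with f(x, y) ≡ 0 and those with g(x, y) ≡ 0 (mod 5); the common zeros in that column are the intersection.
  x = 0: f ≡ 0 at y ∈ {3, 4}; g ≡ 0 at y ∈ {2}; common: ∅.
  x = 1: f ≡ 0 at y ∈ ∅; g ≡ 0 at y ∈ ∅; common: ∅.
  x = 2: f ≡ 0 at y ∈ ∅; g ≡ 0 at y ∈ ∅; common: ∅.
  x = 3: f ≡ 0 at y ∈ ∅; g ≡ 0 at y ∈ {2}; common: ∅.
  x = 4: f ≡ 0 at y ∈ {0, 1}; g ≡ 0 at y ∈ {1, 3}; common: {1}.
Collecting: common zeros = {(4, 1)}, so the count is 1.
Comparison with the Bézout bound: 1 ≤ 4 = deg(f)·deg(g), as expected for curves with no common component (the affine F_5-count falls short of the bound because intersections may lie at infinity, over extension fields, or carry multiplicity).


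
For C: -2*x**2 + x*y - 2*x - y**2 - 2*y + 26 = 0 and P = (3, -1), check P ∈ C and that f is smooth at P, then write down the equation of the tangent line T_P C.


Tangent line at P: -15*x + 3*y + 48 = 0.

Step 1: f(3, -1) = 0, so P lies on C.
Step 2: partial derivatives
  f_x(x, y) = -4*x + y - 2, f_y(x, y) = x - 2*y - 2.
  f_x(P) = -15, f_y(P) = 3 (gradient nonzero, so P is smooth).
Step 3: tangent line at P: -15·(x − 3) + 3·(y − -1) = 0.
Expanding: -15*x + 3*y + 48 = 0.


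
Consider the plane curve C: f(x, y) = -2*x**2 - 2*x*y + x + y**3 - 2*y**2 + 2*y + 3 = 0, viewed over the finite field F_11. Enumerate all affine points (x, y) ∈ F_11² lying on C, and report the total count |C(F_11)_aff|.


Affine F_11-points: {(0, 5), (1, 3), (1, 5), (2, 3), (3, 10), (4, 10), (7, 0), (8, 1), (10, 0)}; count = 9.

For each of the 121 pairs (x, y) ∈ F_11², evaluate f(x, y) mod 11. Record the zeros.
  x = 0: [0↦3, 1↦4, 2↦7, 3↦7, 4↦10, 5↦0, 6↦5, 7↦9, 8↦7, 9↦5, 10↦9]  zeros at y ∈ {5}
  x = 1: [0↦2, 1↦1, 2↦2, 3↦0, 4↦1, 5↦0, 6↦3, 7↦5, 8↦1, 9↦8, 10↦10]  zeros at y ∈ {3, 5}
  x = 2: [0↦8, 1↦5, 2↦4, 3↦0, 4↦10, 5↦7, 6↦8, 7↦8, 8↦2, 9↦7, 10↦7]  zeros at y ∈ {3}
  x = 3: [0↦10, 1↦5, 2↦2, 3↦7, 4↦4, 5↦10, 6↦9, 7↦7, 8↦10, 9↦2, 10↦0]  zeros at y ∈ {10}
  x = 4: [0↦8, 1↦1, 2↦7, 3↦10, 4↦5, 5↦9, 6↦6, 7↦2, 8↦3, 9↦4, 10↦0]  zeros at y ∈ {10}
  x = 5: [0↦2, 1↦4, 2↦8, 3↦9, 4↦2, 5↦4, 6↦10, 7↦4, 8↦3, 9↦2, 10↦7]  zeros at y ∈ ∅
  x = 6: [0↦3, 1↦3, 2↦5, 3↦4, 4↦6, 5↦6, 6↦10, 7↦2, 8↦10, 9↦7, 10↦10]  zeros at y ∈ ∅
  x = 7: [0↦0, 1↦9, 2↦9, 3↦6, 4↦6, 5↦4, 6↦6, 7↦7, 8↦2, 9↦8, 10↦9]  zeros at y ∈ {0}
  x = 8: [0↦4, 1↦0, 2↦9, 3↦4, 4↦2, 5↦9, 6↦9, 7↦8, 8↦1, 9↦5, 10↦4]  zeros at y ∈ {1}
  x = 9: [0↦4, 1↦9, 2↦5, 3↦9, 4↦5, 5↦10, 6↦8, 7↦5, 8↦7, 9↦9, 10↦6]  zeros at y ∈ ∅
  x = 10: [0↦0, 1↦3, 2↦8, 3↦10, 4↦4, 5↦7, 6↦3, 7↦9, 8↦9, 9↦9, 10↦4]  zeros at y ∈ {0}
Collecting zeros: affine points = {(0, 5), (1, 3), (1, 5), (2, 3), (3, 10), (4, 10), (7, 0), (8, 1), (10, 0)}.
Total count |C(F_11)_aff| = 9.


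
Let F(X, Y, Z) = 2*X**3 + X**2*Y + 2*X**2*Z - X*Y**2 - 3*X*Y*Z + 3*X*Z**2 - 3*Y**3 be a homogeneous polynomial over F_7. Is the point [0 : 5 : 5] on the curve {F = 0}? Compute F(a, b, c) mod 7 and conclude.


F(0,5,5) ≡ 3 (mod 7); P is NOT on the curve.

Evaluate F(0, 5, 5) term-by-term (mod 7).
  2*X**3 ↦ 2·0·1·1 = 0
  X**2*Y ↦ 1·0·5·1 = 0
  2*X**2*Z ↦ 2·0·1·5 = 0
  -X*Y**2 ↦ -1·0·25·1 = 0
  -3*X*Y*Z ↦ -3·0·5·5 = 0
  3*X*Z**2 ↦ 3·0·1·25 = 0
  -3*Y**3 ↦ -3·1·125·1 = -375
Sum: F(0, 5, 5) = (0) + (0) + (0) + (0) + (0) + (0) + (-375) = -375.
Reducing mod 7: -375 ≡ 3 (mod 7).
Since F(a, b, c) ≡ 3 ≠ 0 (mod 7), P does NOT lie on the curve.


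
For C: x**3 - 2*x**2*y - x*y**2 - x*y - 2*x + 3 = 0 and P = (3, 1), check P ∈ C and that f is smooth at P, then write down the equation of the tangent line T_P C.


Tangent line at P: 11*x - 27*y - 6 = 0.

Step 1: f(3, 1) = 0, so P lies on C.
Step 2: partial derivatives
  f_x(x, y) = 3*x**2 - 4*x*y - y**2 - y - 2, f_y(x, y) = -2*x**2 - 2*x*y - x.
  f_x(P) = 11, f_y(P) = -27 (gradient nonzero, so P is smooth).
Step 3: tangent line at P: 11·(x − 3) + -27·(y − 1) = 0.
Expanding: 11*x - 27*y - 6 = 0.


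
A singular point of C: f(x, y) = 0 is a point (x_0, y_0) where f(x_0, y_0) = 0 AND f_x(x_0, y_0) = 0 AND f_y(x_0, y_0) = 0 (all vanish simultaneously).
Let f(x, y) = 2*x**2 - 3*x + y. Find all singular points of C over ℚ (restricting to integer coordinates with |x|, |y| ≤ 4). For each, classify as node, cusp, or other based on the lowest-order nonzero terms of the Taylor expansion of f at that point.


No singular points in the scanned grid; C is smooth there.

Compute partial derivatives:
  f_x = 4*x - 3.
  f_y = 1.
f_y = 1 is a nonzero constant, so f_y never vanishes: no point (x, y) can satisfy f = f_x = f_y = 0. In particular no (x, y) ∈ {−4, ..., 4}² is singular; the curve is smooth.


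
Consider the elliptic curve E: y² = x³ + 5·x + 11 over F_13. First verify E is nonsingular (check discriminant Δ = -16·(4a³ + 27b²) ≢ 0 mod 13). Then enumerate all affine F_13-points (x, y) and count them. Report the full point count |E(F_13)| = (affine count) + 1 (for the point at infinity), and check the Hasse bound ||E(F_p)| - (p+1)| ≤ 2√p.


Affine points = {(1, 2), (1, 11), (2, 4), (2, 9), (3, 1), (3, 12), (4, 2), (4, 11), (6, 6), (6, 7), (7, 5), (7, 8), (8, 2), (8, 11)}; affine count = 14; |E(F_13)| = 15.

Discriminant check: Δ ∝ 4a³ + 27b² = 4·5³ + 27·11² = 4·125 + 27·121 ≡ 10 (mod 13). Nonzero ⇒ E is nonsingular.
For each x ∈ F_13, compute rhs = x³ + 5·x + 11 mod 13, then count y ∈ F_13 with y² ≡ rhs.
  x = 0: rhs = 11, matching y values: none (0 points).
  x = 1: rhs = 4, matching y values: 2, 11 (2 points).
  x = 2: rhs = 3, matching y values: 4, 9 (2 points).
  x = 3: rhs = 1, matching y values: 1, 12 (2 points).
  x = 4: rhs = 4, matching y values: 2, 11 (2 points).
  x = 5: rhs = 5, matching y values: none (0 points).
  x = 6: rhs = 10, matching y values: 6, 7 (2 points).
  x = 7: rhs = 12, matching y values: 5, 8 (2 points).
  x = 8: rhs = 4, matching y values: 2, 11 (2 points).
  x = 9: rhs = 5, matching y values: none (0 points).
  x = 10: rhs = 8, matching y values: none (0 points).
  x = 11: rhs = 6, matching y values: none (0 points).
  x = 12: rhs = 5, matching y values: none (0 points).
Total affine count: 14.
Full point count |E(F_13)| = 14 + 1 = 15.
Hasse bound: |15 − (13+1)| = |1| = 1 ≤ 2√13 ≈ 7.2111 ✓.


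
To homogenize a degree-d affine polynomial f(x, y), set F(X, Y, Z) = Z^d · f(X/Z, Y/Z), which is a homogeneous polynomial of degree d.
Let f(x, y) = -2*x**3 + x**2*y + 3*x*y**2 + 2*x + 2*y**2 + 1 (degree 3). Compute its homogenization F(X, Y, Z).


F(X, Y, Z) = -2*X**3 + X**2*Y + 3*X*Y**2 + 2*X*Z**2 + 2*Y**2*Z + Z**3

deg(f) = 3.
Substitute x = X/Z, y = Y/Z into f, then multiply by Z^3.
  monomial -2·x^3·y^0 ↦ -2·X^3·Y^0·Z^0.
  monomial 1·x^2·y^1 ↦ 1·X^2·Y^1·Z^0.
  monomial 3·x^1·y^2 ↦ 3·X^1·Y^2·Z^0.
  monomial 2·x^1·y^0 ↦ 2·X^1·Y^0·Z^2.
  monomial 2·x^0·y^2 ↦ 2·X^0·Y^2·Z^1.
  monomial 1·x^0·y^0 ↦ 1·X^0·Y^0·Z^3.
Collecting: F(X, Y, Z) = -2*X**3 + X**2*Y + 3*X*Y**2 + 2*X*Z**2 + 2*Y**2*Z + Z**3.


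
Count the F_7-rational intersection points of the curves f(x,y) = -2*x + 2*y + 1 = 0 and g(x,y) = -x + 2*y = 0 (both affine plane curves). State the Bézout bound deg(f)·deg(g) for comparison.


Common zeros: {(1, 4)}; count = 1; Bézout bound = 1.

deg(f) = 1, deg(g) = 1, so Bézout bound = 1.
Scan x ∈ F_7. For each x, list the y ∈ F_7 with f(x, y) ≡ 0 and those with g(x, y) ≡ 0 (mod 7); the common zeros in that column are the intersection.
  x = 0: f ≡ 0 at y ∈ {3}; g ≡ 0 at y ∈ {0}; common: ∅.
  x = 1: f ≡ 0 at y ∈ {4}; g ≡ 0 at y ∈ {4}; common: {4}.
  x = 2: f ≡ 0 at y ∈ {5}; g ≡ 0 at y ∈ {1}; common: ∅.
  x = 3: f ≡ 0 at y ∈ {6}; g ≡ 0 at y ∈ {5}; common: ∅.
  x = 4: f ≡ 0 at y ∈ {0}; g ≡ 0 at y ∈ {2}; common: ∅.
  x = 5: f ≡ 0 at y ∈ {1}; g ≡ 0 at y ∈ {6}; common: ∅.
  x = 6: f ≡ 0 at y ∈ {2}; g ≡ 0 at y ∈ {3}; common: ∅.
Collecting: common zeros = {(1, 4)}, so the count is 1.
Comparison with the Bézout bound: 1 ≤ 1 = deg(f)·deg(g), as expected for curves with no common component (the bound is attained).


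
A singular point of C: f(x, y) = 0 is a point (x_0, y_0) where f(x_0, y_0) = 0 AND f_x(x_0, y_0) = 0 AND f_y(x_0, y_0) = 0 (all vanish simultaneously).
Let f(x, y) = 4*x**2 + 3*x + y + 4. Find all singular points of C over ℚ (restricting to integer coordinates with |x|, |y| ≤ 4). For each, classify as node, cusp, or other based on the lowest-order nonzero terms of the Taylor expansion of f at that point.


No singular points in the scanned grid; C is smooth there.

Compute partial derivatives:
  f_x = 8*x + 3.
  f_y = 1.
f_y = 1 is a nonzero constant, so f_y never vanishes: no point (x, y) can satisfy f = f_x = f_y = 0. In particular no (x, y) ∈ {−4, ..., 4}² is singular; the curve is smooth.


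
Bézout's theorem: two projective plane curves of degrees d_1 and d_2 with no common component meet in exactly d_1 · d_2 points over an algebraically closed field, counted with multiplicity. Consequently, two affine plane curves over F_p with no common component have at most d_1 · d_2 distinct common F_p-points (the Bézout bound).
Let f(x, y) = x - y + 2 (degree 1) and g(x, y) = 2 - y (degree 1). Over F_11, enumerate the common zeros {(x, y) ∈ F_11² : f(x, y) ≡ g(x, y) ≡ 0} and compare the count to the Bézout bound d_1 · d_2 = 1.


Common zeros: {(0, 2)}; count = 1; Bézout bound = 1.

deg(f) = 1, deg(g) = 1, so Bézout bound = 1.
Scan x ∈ F_11. For each x, list the y ∈ F_11 with f(x, y) ≡ 0 and those with g(x, y) ≡ 0 (mod 11); the common zeros in that column are the intersection.
  x = 0: f ≡ 0 at y ∈ {2}; g ≡ 0 at y ∈ {2}; common: {2}.
  x = 1: f ≡ 0 at y ∈ {3}; g ≡ 0 at y ∈ {2}; common: ∅.
  x = 2: f ≡ 0 at y ∈ {4}; g ≡ 0 at y ∈ {2}; common: ∅.
  x = 3: f ≡ 0 at y ∈ {5}; g ≡ 0 at y ∈ {2}; common: ∅.
  x = 4: f ≡ 0 at y ∈ {6}; g ≡ 0 at y ∈ {2}; common: ∅.
  x = 5: f ≡ 0 at y ∈ {7}; g ≡ 0 at y ∈ {2}; common: ∅.
  x = 6: f ≡ 0 at y ∈ {8}; g ≡ 0 at y ∈ {2}; common: ∅.
  x = 7: f ≡ 0 at y ∈ {9}; g ≡ 0 at y ∈ {2}; common: ∅.
  x = 8: f ≡ 0 at y ∈ {10}; g ≡ 0 at y ∈ {2}; common: ∅.
  x = 9: f ≡ 0 at y ∈ {0}; g ≡ 0 at y ∈ {2}; common: ∅.
  x = 10: f ≡ 0 at y ∈ {1}; g ≡ 0 at y ∈ {2}; common: ∅.
Collecting: common zeros = {(0, 2)}, so the count is 1.
Comparison with the Bézout bound: 1 ≤ 1 = deg(f)·deg(g), as expected for curves with no common component (the bound is attained).


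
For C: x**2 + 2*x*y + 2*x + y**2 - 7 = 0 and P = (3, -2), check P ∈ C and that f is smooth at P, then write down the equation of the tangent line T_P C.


Tangent line at P: 4*x + 2*y - 8 = 0.

Step 1: f(3, -2) = 0, so P lies on C.
Step 2: partial derivatives
  f_x(x, y) = 2*x + 2*y + 2, f_y(x, y) = 2*x + 2*y.
  f_x(P) = 4, f_y(P) = 2 (gradient nonzero, so P is smooth).
Step 3: tangent line at P: 4·(x − 3) + 2·(y − -2) = 0.
Expanding: 4*x + 2*y - 8 = 0.


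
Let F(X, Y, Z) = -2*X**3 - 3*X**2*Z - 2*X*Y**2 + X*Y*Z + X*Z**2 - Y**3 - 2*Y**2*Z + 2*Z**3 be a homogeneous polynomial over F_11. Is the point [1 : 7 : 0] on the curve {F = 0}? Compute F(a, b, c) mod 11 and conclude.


F(1,7,0) ≡ 8 (mod 11); P is NOT on the curve.

Evaluate F(1, 7, 0) term-by-term (mod 11).
  -2*X**3 ↦ -2·1·1·1 = -2
  -3*X**2*Z ↦ -3·1·1·0 = 0
  -2*X*Y**2 ↦ -2·1·49·1 = -98
  X*Y*Z ↦ 1·1·7·0 = 0
  X*Z**2 ↦ 1·1·1·0 = 0
  -Y**3 ↦ -1·1·343·1 = -343
  -2*Y**2*Z ↦ -2·1·49·0 = 0
  2*Z**3 ↦ 2·1·1·0 = 0
Sum: F(1, 7, 0) = (-2) + (0) + (-98) + (0) + (0) + (-343) + (0) + (0) = -443.
Reducing mod 11: -443 ≡ 8 (mod 11).
Since F(a, b, c) ≡ 8 ≠ 0 (mod 11), P does NOT lie on the curve.


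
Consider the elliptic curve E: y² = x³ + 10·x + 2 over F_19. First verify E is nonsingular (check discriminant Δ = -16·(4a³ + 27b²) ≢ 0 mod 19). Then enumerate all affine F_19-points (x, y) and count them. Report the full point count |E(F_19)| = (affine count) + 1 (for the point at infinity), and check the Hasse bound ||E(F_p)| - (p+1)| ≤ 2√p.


Affine points = {(2, 7), (2, 12), (4, 7), (4, 12), (5, 5), (5, 14), (7, 4), (7, 15), (8, 9), (8, 10), (9, 2), (9, 17), (10, 0), (12, 8), (12, 11), (13, 7), (13, 12), (14, 6), (14, 13)}; affine count = 19; |E(F_19)| = 20.

Discriminant check: Δ ∝ 4a³ + 27b² = 4·10³ + 27·2² = 4·1000 + 27·4 ≡ 4 (mod 19). Nonzero ⇒ E is nonsingular.
For each x ∈ F_19, compute rhs = x³ + 10·x + 2 mod 19, then count y ∈ F_19 with y² ≡ rhs.
  x = 0: rhs = 2, matching y values: none (0 points).
  x = 1: rhs = 13, matching y values: none (0 points).
  x = 2: rhs = 11, matching y values: 7, 12 (2 points).
  x = 3: rhs = 2, matching y values: none (0 points).
  x = 4: rhs = 11, matching y values: 7, 12 (2 points).
  x = 5: rhs = 6, matching y values: 5, 14 (2 points).
  x = 6: rhs = 12, matching y values: none (0 points).
  x = 7: rhs = 16, matching y values: 4, 15 (2 points).
  x = 8: rhs = 5, matching y values: 9, 10 (2 points).
  x = 9: rhs = 4, matching y values: 2, 17 (2 points).
  x = 10: rhs = 0, matching y values: 0 (1 points).
  x = 11: rhs = 18, matching y values: none (0 points).
  x = 12: rhs = 7, matching y values: 8, 11 (2 points).
  x = 13: rhs = 11, matching y values: 7, 12 (2 points).
  x = 14: rhs = 17, matching y values: 6, 13 (2 points).
  x = 15: rhs = 12, matching y values: none (0 points).
  x = 16: rhs = 2, matching y values: none (0 points).
  x = 17: rhs = 12, matching y values: none (0 points).
  x = 18: rhs = 10, matching y values: none (0 points).
Total affine count: 19.
Full point count |E(F_19)| = 19 + 1 = 20.
Hasse bound: |20 − (19+1)| = |0| = 0 ≤ 2√19 ≈ 8.7178 ✓.


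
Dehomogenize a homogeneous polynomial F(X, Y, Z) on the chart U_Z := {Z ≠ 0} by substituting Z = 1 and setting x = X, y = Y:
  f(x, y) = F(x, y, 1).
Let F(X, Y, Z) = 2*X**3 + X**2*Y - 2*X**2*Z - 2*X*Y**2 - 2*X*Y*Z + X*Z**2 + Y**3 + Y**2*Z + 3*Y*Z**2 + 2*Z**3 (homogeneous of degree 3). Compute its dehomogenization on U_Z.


f(x, y) = 2*x**3 + x**2*y - 2*x**2 - 2*x*y**2 - 2*x*y + x + y**3 + y**2 + 3*y + 2

On U_Z we set Z = 1. Each monomial c·X^i·Y^j·Z^k in F becomes c·x^i·y^j·1^k = c·x^i·y^j.
Substituting Z = 1: F(X, Y, 1) = 2*x**3 + x**2*y - 2*x**2 - 2*x*y**2 - 2*x*y + x + y**3 + y**2 + 3*y + 2.
Note: deg(f) ≤ deg(F) = 3; strict inequality happens when F is divisible by Z (lost terms).


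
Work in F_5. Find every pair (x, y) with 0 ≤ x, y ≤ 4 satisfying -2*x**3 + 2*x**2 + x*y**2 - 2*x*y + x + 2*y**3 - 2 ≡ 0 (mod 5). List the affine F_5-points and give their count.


Affine F_5-points: {(0, 1), (1, 1), (1, 2), (1, 4), (3, 0)}; count = 5.

For each of the 25 pairs (x, y) ∈ F_5², evaluate f(x, y) mod 5. Record the zeros.
  x = 0: [0↦3, 1↦0, 2↦4, 3↦2, 4↦1]  zeros at y ∈ {1}
  x = 1: [0↦4, 1↦0, 2↦0, 3↦1, 4↦0]  zeros at y ∈ {1, 2, 4}
  x = 2: [0↦2, 1↦2, 2↦3, 3↦2, 4↦1]  zeros at y ∈ ∅
  x = 3: [0↦0, 1↦4, 2↦1, 3↦3, 4↦2]  zeros at y ∈ {0}
  x = 4: [0↦1, 1↦4, 2↦2, 3↦2, 4↦1]  zeros at y ∈ ∅
Collecting zeros: affine points = {(0, 1), (1, 1), (1, 2), (1, 4), (3, 0)}.
Total count |C(F_5)_aff| = 5.


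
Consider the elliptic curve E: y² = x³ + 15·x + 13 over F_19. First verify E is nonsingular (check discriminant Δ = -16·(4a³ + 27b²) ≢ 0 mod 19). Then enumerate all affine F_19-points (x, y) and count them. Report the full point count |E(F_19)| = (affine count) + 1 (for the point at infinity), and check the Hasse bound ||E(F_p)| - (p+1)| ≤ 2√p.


Affine points = {(3, 3), (3, 16), (4, 2), (4, 17), (5, 2), (5, 17), (7, 9), (7, 10), (10, 2), (10, 17), (13, 7), (13, 12), (16, 6), (16, 13), (18, 4), (18, 15)}; affine count = 16; |E(F_19)| = 17.

Discriminant check: Δ ∝ 4a³ + 27b² = 4·15³ + 27·13² = 4·3375 + 27·169 ≡ 13 (mod 19). Nonzero ⇒ E is nonsingular.
For each x ∈ F_19, compute rhs = x³ + 15·x + 13 mod 19, then count y ∈ F_19 with y² ≡ rhs.
  x = 0: rhs = 13, matching y values: none (0 points).
  x = 1: rhs = 10, matching y values: none (0 points).
  x = 2: rhs = 13, matching y values: none (0 points).
  x = 3: rhs = 9, matching y values: 3, 16 (2 points).
  x = 4: rhs = 4, matching y values: 2, 17 (2 points).
  x = 5: rhs = 4, matching y values: 2, 17 (2 points).
  x = 6: rhs = 15, matching y values: none (0 points).
  x = 7: rhs = 5, matching y values: 9, 10 (2 points).
  x = 8: rhs = 18, matching y values: none (0 points).
  x = 9: rhs = 3, matching y values: none (0 points).
  x = 10: rhs = 4, matching y values: 2, 17 (2 points).
  x = 11: rhs = 8, matching y values: none (0 points).
  x = 12: rhs = 2, matching y values: none (0 points).
  x = 13: rhs = 11, matching y values: 7, 12 (2 points).
  x = 14: rhs = 3, matching y values: none (0 points).
  x = 15: rhs = 3, matching y values: none (0 points).
  x = 16: rhs = 17, matching y values: 6, 13 (2 points).
  x = 17: rhs = 13, matching y values: none (0 points).
  x = 18: rhs = 16, matching y values: 4, 15 (2 points).
Total affine count: 16.
Full point count |E(F_19)| = 16 + 1 = 17.
Hasse bound: |17 − (19+1)| = |-3| = 3 ≤ 2√19 ≈ 8.7178 ✓.


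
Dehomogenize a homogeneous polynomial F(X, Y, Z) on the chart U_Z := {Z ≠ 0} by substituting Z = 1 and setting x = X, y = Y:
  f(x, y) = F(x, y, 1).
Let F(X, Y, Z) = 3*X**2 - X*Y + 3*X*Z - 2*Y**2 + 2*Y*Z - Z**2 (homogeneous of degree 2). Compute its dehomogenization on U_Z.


f(x, y) = 3*x**2 - x*y + 3*x - 2*y**2 + 2*y - 1

On U_Z we set Z = 1. Each monomial c·X^i·Y^j·Z^k in F becomes c·x^i·y^j·1^k = c·x^i·y^j.
Substituting Z = 1: F(X, Y, 1) = 3*x**2 - x*y + 3*x - 2*y**2 + 2*y - 1.
Note: deg(f) ≤ deg(F) = 2; strict inequality happens when F is divisible by Z (lost terms).


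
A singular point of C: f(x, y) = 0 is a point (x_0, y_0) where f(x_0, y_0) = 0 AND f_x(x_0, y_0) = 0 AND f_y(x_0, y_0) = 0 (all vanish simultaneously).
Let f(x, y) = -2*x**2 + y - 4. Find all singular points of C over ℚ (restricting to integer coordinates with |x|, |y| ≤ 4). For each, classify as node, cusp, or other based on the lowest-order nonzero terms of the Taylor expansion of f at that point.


No singular points in the scanned grid; C is smooth there.

Compute partial derivatives:
  f_x = -4*x.
  f_y = 1.
f_y = 1 is a nonzero constant, so f_y never vanishes: no point (x, y) can satisfy f = f_x = f_y = 0. In particular no (x, y) ∈ {−4, ..., 4}² is singular; the curve is smooth.


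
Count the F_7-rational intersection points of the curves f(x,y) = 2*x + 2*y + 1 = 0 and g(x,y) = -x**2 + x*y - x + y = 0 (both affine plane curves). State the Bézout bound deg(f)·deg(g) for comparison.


Common zeros: {(5, 5), (6, 4)}; count = 2; Bézout bound = 2.

deg(f) = 1, deg(g) = 2, so Bézout bound = 2.
Scan x ∈ F_7. For each x, list the y ∈ F_7 with f(x, y) ≡ 0 and those with g(x, y) ≡ 0 (mod 7); the common zeros in that column are the intersection.
  x = 0: f ≡ 0 at y ∈ {3}; g ≡ 0 at y ∈ {0}; common: ∅.
  x = 1: f ≡ 0 at y ∈ {2}; g ≡ 0 at y ∈ {1}; common: ∅.
  x = 2: f ≡ 0 at y ∈ {1}; g ≡ 0 at y ∈ {2}; common: ∅.
  x = 3: f ≡ 0 at y ∈ {0}; g ≡ 0 at y ∈ {3}; common: ∅.
  x = 4: f ≡ 0 at y ∈ {6}; g ≡ 0 at y ∈ {4}; common: ∅.
  x = 5: f ≡ 0 at y ∈ {5}; g ≡ 0 at y ∈ {5}; common: {5}.
  x = 6: f ≡ 0 at y ∈ {4}; g ≡ 0 at y ∈ {0, 1, 2, 3, 4, 5, 6}; common: {4}.
Collecting: common zeros = {(5, 5), (6, 4)}, so the count is 2.
Comparison with the Bézout bound: 2 ≤ 2 = deg(f)·deg(g), as expected for curves with no common component (the bound is attained).


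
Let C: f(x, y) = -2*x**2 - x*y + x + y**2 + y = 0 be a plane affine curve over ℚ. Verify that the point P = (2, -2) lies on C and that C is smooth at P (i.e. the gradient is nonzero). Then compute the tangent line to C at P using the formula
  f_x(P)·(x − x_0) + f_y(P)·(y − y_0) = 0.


Tangent line at P: -5*x - 5*y = 0.

Step 1: f(2, -2) = 0, so P lies on C.
Step 2: partial derivatives
  f_x(x, y) = -4*x - y + 1, f_y(x, y) = -x + 2*y + 1.
  f_x(P) = -5, f_y(P) = -5 (gradient nonzero, so P is smooth).
Step 3: tangent line at P: -5·(x − 2) + -5·(y − -2) = 0.
Expanding: -5*x - 5*y = 0.


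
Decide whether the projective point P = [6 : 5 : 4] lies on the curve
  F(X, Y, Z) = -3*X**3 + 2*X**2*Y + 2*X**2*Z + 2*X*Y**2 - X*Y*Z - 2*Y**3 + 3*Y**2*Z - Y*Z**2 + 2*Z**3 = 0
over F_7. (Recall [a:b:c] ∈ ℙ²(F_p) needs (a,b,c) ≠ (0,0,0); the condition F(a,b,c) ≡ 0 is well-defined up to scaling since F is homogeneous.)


F(6,5,4) ≡ 5 (mod 7); P is NOT on the curve.

Evaluate F(6, 5, 4) term-by-term (mod 7).
  -3*X**3 ↦ -3·216·1·1 = -648
  2*X**2*Y ↦ 2·36·5·1 = 360
  2*X**2*Z ↦ 2·36·1·4 = 288
  2*X*Y**2 ↦ 2·6·25·1 = 300
  -X*Y*Z ↦ -1·6·5·4 = -120
  -2*Y**3 ↦ -2·1·125·1 = -250
  3*Y**2*Z ↦ 3·1·25·4 = 300
  -Y*Z**2 ↦ -1·1·5·16 = -80
  2*Z**3 ↦ 2·1·1·64 = 128
Sum: F(6, 5, 4) = (-648) + (360) + (288) + (300) + (-120) + (-250) + (300) + (-80) + (128) = 278.
Reducing mod 7: 278 ≡ 5 (mod 7).
Since F(a, b, c) ≡ 5 ≠ 0 (mod 7), P does NOT lie on the curve.


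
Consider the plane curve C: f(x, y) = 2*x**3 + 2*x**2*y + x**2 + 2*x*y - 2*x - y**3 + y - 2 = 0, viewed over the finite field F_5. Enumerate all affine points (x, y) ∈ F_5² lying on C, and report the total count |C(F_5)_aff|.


Affine F_5-points: {(1, 4), (3, 0), (4, 3)}; count = 3.

For each of the 25 pairs (x, y) ∈ F_5², evaluate f(x, y) mod 5. Record the zeros.
  x = 0: [0↦3, 1↦3, 2↦2, 3↦4, 4↦3]  zeros at y ∈ ∅
  x = 1: [0↦4, 1↦3, 2↦1, 3↦2, 4↦0]  zeros at y ∈ {4}
  x = 2: [0↦4, 1↦1, 2↦2, 3↦1, 4↦2]  zeros at y ∈ ∅
  x = 3: [0↦0, 1↦4, 2↦2, 3↦3, 4↦1]  zeros at y ∈ {0}
  x = 4: [0↦4, 1↦4, 2↦3, 3↦0, 4↦4]  zeros at y ∈ {3}
Collecting zeros: affine points = {(1, 4), (3, 0), (4, 3)}.
Total count |C(F_5)_aff| = 3.


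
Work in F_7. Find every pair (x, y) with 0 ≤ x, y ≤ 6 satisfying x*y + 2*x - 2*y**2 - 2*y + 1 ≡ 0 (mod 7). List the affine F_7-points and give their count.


Affine F_7-points: {(1, 1), (1, 2), (3, 0), (3, 4), (6, 3), (6, 6)}; count = 6.

For each of the 49 pairs (x, y) ∈ F_7², evaluate f(x, y) mod 7. Record the zeros.
  x = 0: [0↦1, 1↦4, 2↦3, 3↦5, 4↦3, 5↦4, 6↦1]  zeros at y ∈ ∅
  x = 1: [0↦3, 1↦0, 2↦0, 3↦3, 4↦2, 5↦4, 6↦2]  zeros at y ∈ {1, 2}
  x = 2: [0↦5, 1↦3, 2↦4, 3↦1, 4↦1, 5↦4, 6↦3]  zeros at y ∈ ∅
  x = 3: [0↦0, 1↦6, 2↦1, 3↦6, 4↦0, 5↦4, 6↦4]  zeros at y ∈ {0, 4}
  x = 4: [0↦2, 1↦2, 2↦5, 3↦4, 4↦6, 5↦4, 6↦5]  zeros at y ∈ ∅
  x = 5: [0↦4, 1↦5, 2↦2, 3↦2, 4↦5, 5↦4, 6↦6]  zeros at y ∈ ∅
  x = 6: [0↦6, 1↦1, 2↦6, 3↦0, 4↦4, 5↦4, 6↦0]  zeros at y ∈ {3, 6}
Collecting zeros: affine points = {(1, 1), (1, 2), (3, 0), (3, 4), (6, 3), (6, 6)}.
Total count |C(F_7)_aff| = 6.


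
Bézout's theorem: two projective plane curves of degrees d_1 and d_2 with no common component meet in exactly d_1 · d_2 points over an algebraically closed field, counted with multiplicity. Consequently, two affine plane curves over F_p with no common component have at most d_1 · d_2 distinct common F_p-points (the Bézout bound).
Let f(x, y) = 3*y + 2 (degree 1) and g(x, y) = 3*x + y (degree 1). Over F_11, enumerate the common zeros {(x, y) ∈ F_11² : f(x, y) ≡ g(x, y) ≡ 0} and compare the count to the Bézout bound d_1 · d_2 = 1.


Common zeros: {(10, 3)}; count = 1; Bézout bound = 1.

deg(f) = 1, deg(g) = 1, so Bézout bound = 1.
Scan x ∈ F_11. For each x, list the y ∈ F_11 with f(x, y) ≡ 0 and those with g(x, y) ≡ 0 (mod 11); the common zeros in that column are the intersection.
  x = 0: f ≡ 0 at y ∈ {3}; g ≡ 0 at y ∈ {0}; common: ∅.
  x = 1: f ≡ 0 at y ∈ {3}; g ≡ 0 at y ∈ {8}; common: ∅.
  x = 2: f ≡ 0 at y ∈ {3}; g ≡ 0 at y ∈ {5}; common: ∅.
  x = 3: f ≡ 0 at y ∈ {3}; g ≡ 0 at y ∈ {2}; common: ∅.
  x = 4: f ≡ 0 at y ∈ {3}; g ≡ 0 at y ∈ {10}; common: ∅.
  x = 5: f ≡ 0 at y ∈ {3}; g ≡ 0 at y ∈ {7}; common: ∅.
  x = 6: f ≡ 0 at y ∈ {3}; g ≡ 0 at y ∈ {4}; common: ∅.
  x = 7: f ≡ 0 at y ∈ {3}; g ≡ 0 at y ∈ {1}; common: ∅.
  x = 8: f ≡ 0 at y ∈ {3}; g ≡ 0 at y ∈ {9}; common: ∅.
  x = 9: f ≡ 0 at y ∈ {3}; g ≡ 0 at y ∈ {6}; common: ∅.
  x = 10: f ≡ 0 at y ∈ {3}; g ≡ 0 at y ∈ {3}; common: {3}.
Collecting: common zeros = {(10, 3)}, so the count is 1.
Comparison with the Bézout bound: 1 ≤ 1 = deg(f)·deg(g), as expected for curves with no common component (the bound is attained).


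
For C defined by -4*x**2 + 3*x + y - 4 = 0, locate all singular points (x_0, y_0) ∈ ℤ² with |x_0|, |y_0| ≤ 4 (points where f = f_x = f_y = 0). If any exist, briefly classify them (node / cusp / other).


No singular points in the scanned grid; C is smooth there.

Compute partial derivatives:
  f_x = 3 - 8*x.
  f_y = 1.
f_y = 1 is a nonzero constant, so f_y never vanishes: no point (x, y) can satisfy f = f_x = f_y = 0. In particular no (x, y) ∈ {−4, ..., 4}² is singular; the curve is smooth.


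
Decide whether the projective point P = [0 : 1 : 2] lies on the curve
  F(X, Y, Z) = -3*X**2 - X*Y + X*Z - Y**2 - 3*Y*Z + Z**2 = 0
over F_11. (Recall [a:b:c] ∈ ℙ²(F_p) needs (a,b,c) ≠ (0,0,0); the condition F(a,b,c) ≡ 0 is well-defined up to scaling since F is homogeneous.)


F(0,1,2) ≡ 8 (mod 11); P is NOT on the curve.

Evaluate F(0, 1, 2) term-by-term (mod 11).
  -3*X**2 ↦ -3·0·1·1 = 0
  -X*Y ↦ -1·0·1·1 = 0
  X*Z ↦ 1·0·1·2 = 0
  -Y**2 ↦ -1·1·1·1 = -1
  -3*Y*Z ↦ -3·1·1·2 = -6
  Z**2 ↦ 1·1·1·4 = 4
Sum: F(0, 1, 2) = (0) + (0) + (0) + (-1) + (-6) + (4) = -3.
Reducing mod 11: -3 ≡ 8 (mod 11).
Since F(a, b, c) ≡ 8 ≠ 0 (mod 11), P does NOT lie on the curve.


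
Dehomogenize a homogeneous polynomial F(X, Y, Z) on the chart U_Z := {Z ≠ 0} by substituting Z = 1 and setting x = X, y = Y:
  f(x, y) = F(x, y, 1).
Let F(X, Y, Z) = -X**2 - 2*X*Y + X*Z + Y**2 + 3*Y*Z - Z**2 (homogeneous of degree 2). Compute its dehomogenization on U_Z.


f(x, y) = -x**2 - 2*x*y + x + y**2 + 3*y - 1

On U_Z we set Z = 1. Each monomial c·X^i·Y^j·Z^k in F becomes c·x^i·y^j·1^k = c·x^i·y^j.
Substituting Z = 1: F(X, Y, 1) = -x**2 - 2*x*y + x + y**2 + 3*y - 1.
Note: deg(f) ≤ deg(F) = 2; strict inequality happens when F is divisible by Z (lost terms).


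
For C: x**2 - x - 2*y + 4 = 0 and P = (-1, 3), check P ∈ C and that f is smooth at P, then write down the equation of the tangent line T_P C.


Tangent line at P: -3*x - 2*y + 3 = 0.

Step 1: f(-1, 3) = 0, so P lies on C.
Step 2: partial derivatives
  f_x(x, y) = 2*x - 1, f_y(x, y) = -2.
  f_x(P) = -3, f_y(P) = -2 (gradient nonzero, so P is smooth).
Step 3: tangent line at P: -3·(x − -1) + -2·(y − 3) = 0.
Expanding: -3*x - 2*y + 3 = 0.


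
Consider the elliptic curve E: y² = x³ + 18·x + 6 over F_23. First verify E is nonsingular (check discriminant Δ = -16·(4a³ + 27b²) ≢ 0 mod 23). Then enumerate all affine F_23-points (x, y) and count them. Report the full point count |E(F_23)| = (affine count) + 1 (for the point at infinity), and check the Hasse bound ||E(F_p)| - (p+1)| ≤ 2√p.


Affine points = {(0, 11), (0, 12), (1, 5), (1, 18), (2, 2), (2, 21), (3, 8), (3, 15), (4, 2), (4, 21), (6, 10), (6, 13), (8, 8), (8, 15), (9, 0), (10, 6), (10, 17), (12, 8), (12, 15), (14, 9), (14, 14), (17, 2), (17, 21), (19, 10), (19, 13), (21, 10), (21, 13)}; affine count = 27; |E(F_23)| = 28.

Discriminant check: Δ ∝ 4a³ + 27b² = 4·18³ + 27·6² = 4·5832 + 27·36 ≡ 12 (mod 23). Nonzero ⇒ E is nonsingular.
For each x ∈ F_23, compute rhs = x³ + 18·x + 6 mod 23, then count y ∈ F_23 with y² ≡ rhs.
  x = 0: rhs = 6, matching y values: 11, 12 (2 points).
  x = 1: rhs = 2, matching y values: 5, 18 (2 points).
  x = 2: rhs = 4, matching y values: 2, 21 (2 points).
  x = 3: rhs = 18, matching y values: 8, 15 (2 points).
  x = 4: rhs = 4, matching y values: 2, 21 (2 points).
  x = 5: rhs = 14, matching y values: none (0 points).
  x = 6: rhs = 8, matching y values: 10, 13 (2 points).
  x = 7: rhs = 15, matching y values: none (0 points).
  x = 8: rhs = 18, matching y values: 8, 15 (2 points).
  x = 9: rhs = 0, matching y values: 0 (1 points).
  x = 10: rhs = 13, matching y values: 6, 17 (2 points).
  x = 11: rhs = 17, matching y values: none (0 points).
  x = 12: rhs = 18, matching y values: 8, 15 (2 points).
  x = 13: rhs = 22, matching y values: none (0 points).
  x = 14: rhs = 12, matching y values: 9, 14 (2 points).
  x = 15: rhs = 17, matching y values: none (0 points).
  x = 16: rhs = 20, matching y values: none (0 points).
  x = 17: rhs = 4, matching y values: 2, 21 (2 points).
  x = 18: rhs = 21, matching y values: none (0 points).
  x = 19: rhs = 8, matching y values: 10, 13 (2 points).
  x = 20: rhs = 17, matching y values: none (0 points).
  x = 21: rhs = 8, matching y values: 10, 13 (2 points).
  x = 22: rhs = 10, matching y values: none (0 points).
Total affine count: 27.
Full point count |E(F_23)| = 27 + 1 = 28.
Hasse bound: |28 − (23+1)| = |4| = 4 ≤ 2√23 ≈ 9.5917 ✓.


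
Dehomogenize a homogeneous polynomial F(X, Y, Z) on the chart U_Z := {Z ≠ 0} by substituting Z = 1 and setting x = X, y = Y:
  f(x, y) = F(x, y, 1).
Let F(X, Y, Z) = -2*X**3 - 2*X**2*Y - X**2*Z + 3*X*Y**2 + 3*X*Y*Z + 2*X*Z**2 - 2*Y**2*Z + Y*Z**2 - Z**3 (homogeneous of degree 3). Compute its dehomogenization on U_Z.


f(x, y) = -2*x**3 - 2*x**2*y - x**2 + 3*x*y**2 + 3*x*y + 2*x - 2*y**2 + y - 1

On U_Z we set Z = 1. Each monomial c·X^i·Y^j·Z^k in F becomes c·x^i·y^j·1^k = c·x^i·y^j.
Substituting Z = 1: F(X, Y, 1) = -2*x**3 - 2*x**2*y - x**2 + 3*x*y**2 + 3*x*y + 2*x - 2*y**2 + y - 1.
Note: deg(f) ≤ deg(F) = 3; strict inequality happens when F is divisible by Z (lost terms).


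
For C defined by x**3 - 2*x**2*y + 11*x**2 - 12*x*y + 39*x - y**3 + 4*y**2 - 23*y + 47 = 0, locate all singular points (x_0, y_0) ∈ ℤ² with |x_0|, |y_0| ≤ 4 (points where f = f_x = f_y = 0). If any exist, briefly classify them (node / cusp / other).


Singular points: {(-3, 1)}; classification: cusp.

Compute partial derivatives:
  f_x = 3*x**2 - 4*x*y + 22*x - 12*y + 39.
  f_y = -2*x**2 - 12*x - 3*y**2 + 8*y - 23.
Scan x_0 ∈ {−4, ..., 4}. For each x_0, f_y(x_0, y) is a polynomial in y; find its integer roots y ∈ {−4, ..., 4}, then test f_x and f at those candidates.
  x = -4: f_y(-4, y) = -3*y**2 + 8*y - 7; no integer root y with |y| ≤ 4.
  x = -3: f_y(-3, y) = -3*y**2 + 8*y - 5; vanishes at y ∈ {1}. (-3, 1): f_x = 0, f = 0 — SINGULAR.
  x = -2: f_y(-2, y) = -3*y**2 + 8*y - 7; no integer root y with |y| ≤ 4.
  x = -1: f_y(-1, y) = -3*y**2 + 8*y - 13; no integer root y with |y| ≤ 4.
  x = 0: f_y(0, y) = -3*y**2 + 8*y - 23; no integer root y with |y| ≤ 4.
  x = 1: f_y(1, y) = -3*y**2 + 8*y - 37; no integer root y with |y| ≤ 4.
  x = 2: f_y(2, y) = -3*y**2 + 8*y - 55; no integer root y with |y| ≤ 4.
  x = 3: f_y(3, y) = -3*y**2 + 8*y - 77; no integer root y with |y| ≤ 4.
  x = 4: f_y(4, y) = -3*y**2 + 8*y - 103; no integer root y with |y| ≤ 4.
Only singular point on the grid: (-3, 1).
Classify: substitute x = -3 + u, y = 1 + v and expand: f = u**3 - 2*u**2*v - v**3 + v**2.
No constant or linear terms (consistent with a singular point). Quadratic part: v**2. Cubic part: u**3 - 2*u**2*v - v**3.
The quadratic part v**2 is a perfect square, so there is a single (double) tangent line v = 0, i.e. y = 1. Restricting the cubic part to that line (v = 0) leaves u**3 ≠ 0, so f is not divisible by v and the branch is v² ≈ -u**3 to lowest order — this is a cusp.
Classification: cusp.


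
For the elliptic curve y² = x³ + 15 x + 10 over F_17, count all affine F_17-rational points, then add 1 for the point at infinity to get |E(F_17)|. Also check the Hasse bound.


Affine points = {(1, 3), (1, 14), (4, 7), (4, 10), (7, 4), (7, 13), (8, 8), (8, 9), (10, 2), (10, 15)}; affine count = 10; |E(F_17)| = 11.

Discriminant check: Δ ∝ 4a³ + 27b² = 4·15³ + 27·10² = 4·3375 + 27·100 ≡ 16 (mod 17). Nonzero ⇒ E is nonsingular.
For each x ∈ F_17, compute rhs = x³ + 15·x + 10 mod 17, then count y ∈ F_17 with y² ≡ rhs.
  x = 0: rhs = 10, matching y values: none (0 points).
  x = 1: rhs = 9, matching y values: 3, 14 (2 points).
  x = 2: rhs = 14, matching y values: none (0 points).
  x = 3: rhs = 14, matching y values: none (0 points).
  x = 4: rhs = 15, matching y values: 7, 10 (2 points).
  x = 5: rhs = 6, matching y values: none (0 points).
  x = 6: rhs = 10, matching y values: none (0 points).
  x = 7: rhs = 16, matching y values: 4, 13 (2 points).
  x = 8: rhs = 13, matching y values: 8, 9 (2 points).
  x = 9: rhs = 7, matching y values: none (0 points).
  x = 10: rhs = 4, matching y values: 2, 15 (2 points).
  x = 11: rhs = 10, matching y values: none (0 points).
  x = 12: rhs = 14, matching y values: none (0 points).
  x = 13: rhs = 5, matching y values: none (0 points).
  x = 14: rhs = 6, matching y values: none (0 points).
  x = 15: rhs = 6, matching y values: none (0 points).
  x = 16: rhs = 11, matching y values: none (0 points).
Total affine count: 10.
Full point count |E(F_17)| = 10 + 1 = 11.
Hasse bound: |11 − (17+1)| = |-7| = 7 ≤ 2√17 ≈ 8.2462 ✓.


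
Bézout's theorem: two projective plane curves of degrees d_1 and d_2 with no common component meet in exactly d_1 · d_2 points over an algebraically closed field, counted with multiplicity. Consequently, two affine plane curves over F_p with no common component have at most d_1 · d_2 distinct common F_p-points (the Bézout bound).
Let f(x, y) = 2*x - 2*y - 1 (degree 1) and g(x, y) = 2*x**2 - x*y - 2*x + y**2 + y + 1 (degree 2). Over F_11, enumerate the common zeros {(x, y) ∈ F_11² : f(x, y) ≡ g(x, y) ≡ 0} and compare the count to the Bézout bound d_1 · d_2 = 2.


Common zeros: ∅; count = 0; Bézout bound = 2.

deg(f) = 1, deg(g) = 2, so Bézout bound = 2.
Scan x ∈ F_11. For each x, list the y ∈ F_11 with f(x, y) ≡ 0 and those with g(x, y) ≡ 0 (mod 11); the common zeros in that column are the intersection.
  x = 0: f ≡ 0 at y ∈ {5}; g ≡ 0 at y ∈ ∅; common: ∅.
  x = 1: f ≡ 0 at y ∈ {6}; g ≡ 0 at y ∈ ∅; common: ∅.
  x = 2: f ≡ 0 at y ∈ {7}; g ≡ 0 at y ∈ {3, 9}; common: ∅.
  x = 3: f ≡ 0 at y ∈ {8}; g ≡ 0 at y ∈ ∅; common: ∅.
  x = 4: f ≡ 0 at y ∈ {9}; g ≡ 0 at y ∈ ∅; common: ∅.
  x = 5: f ≡ 0 at y ∈ {10}; g ≡ 0 at y ∈ ∅; common: ∅.
  x = 6: f ≡ 0 at y ∈ {0}; g ≡ 0 at y ∈ {2, 3}; common: ∅.
  x = 7: f ≡ 0 at y ∈ {1}; g ≡ 0 at y ∈ {2, 4}; common: ∅.
  x = 8: f ≡ 0 at y ∈ {2}; g ≡ 0 at y ∈ {8, 10}; common: ∅.
  x = 9: f ≡ 0 at y ∈ {3}; g ≡ 0 at y ∈ {9, 10}; common: ∅.
  x = 10: f ≡ 0 at y ∈ {4}; g ≡ 0 at y ∈ ∅; common: ∅.
Collecting: common zeros = ∅, so the count is 0.
Comparison with the Bézout bound: 0 ≤ 2 = deg(f)·deg(g), as expected for curves with no common component (the affine F_11-count falls short of the bound because intersections may lie at infinity, over extension fields, or carry multiplicity).


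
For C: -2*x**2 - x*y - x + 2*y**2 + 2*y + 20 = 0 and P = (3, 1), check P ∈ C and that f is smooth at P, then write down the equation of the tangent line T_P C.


Tangent line at P: -14*x + 3*y + 39 = 0.

Step 1: f(3, 1) = 0, so P lies on C.
Step 2: partial derivatives
  f_x(x, y) = -4*x - y - 1, f_y(x, y) = -x + 4*y + 2.
  f_x(P) = -14, f_y(P) = 3 (gradient nonzero, so P is smooth).
Step 3: tangent line at P: -14·(x − 3) + 3·(y − 1) = 0.
Expanding: -14*x + 3*y + 39 = 0.
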